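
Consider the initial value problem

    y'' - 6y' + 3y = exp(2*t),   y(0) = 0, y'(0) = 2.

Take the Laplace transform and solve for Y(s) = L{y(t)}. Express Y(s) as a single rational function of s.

Take the Laplace transform of both sides.
The derivative rules (L{y''} = s^2 Y - s·y(0) - y'(0) and L{y'} = sY - y(0), with y(0) = 0, y'(0) = 2) turn the left side into (s^2 - 6*s + 3)Y - (2).
The right side is L{exp(2*t)} = 1/(s - 2).
So (s^2 - 6*s + 3)Y = 1/(s - 2) + (2).
Solve for Y(s) and write it as one ratio of polynomials.

Y(s) = (2*s - 3)/(s^3 - 8*s^2 + 15*s - 6)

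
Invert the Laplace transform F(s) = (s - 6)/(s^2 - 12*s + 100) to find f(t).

f(t) = exp(6*t)*cos(8*t)

Rewrite the denominator: s^2 - 12*s + 100 = (s - 6)^2 + 64.
The form in (s - 6) signals a first-shifting-theorem factor e^(6t).
Since L{cos(8t)} = s/(s^2 + 64), the inverse is e^(6*t)*cos(8*t).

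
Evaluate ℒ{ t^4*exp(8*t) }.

L{t^4} = 4!/s^5 = 24/s^5.
By the first shifting theorem, multiplying by e^(8t) replaces s with s - 8.

24/(s - 8)^5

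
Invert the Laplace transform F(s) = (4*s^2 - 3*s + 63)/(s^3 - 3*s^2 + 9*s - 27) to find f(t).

Factor the denominator: s^3 - 3*s^2 + 9*s - 27 = (s - 3)*(s^2 + 9).
Partial fraction decomposition gives [5/(s - 3)] + [-s/(s^2 + 9)] + [-6/(s^2 + 9)].
Invert each term: 5/(s - 3) ↔ 5e^(3t); -1·s/(s^2 + 9) ↔ -cos(3t); -2·3/(s^2 + 9) ↔ -2sin(3t).

f(t) = 5*exp(3*t) - 2*sin(3*t) - cos(3*t)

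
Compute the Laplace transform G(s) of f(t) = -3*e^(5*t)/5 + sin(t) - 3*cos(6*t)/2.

G(s) = -3*s/(2*(s^2 + 36)) + 1/(s^2 + 1) - 3/(5*(s - 5))

By linearity of the Laplace transform, transform each term separately.
L{sin(t)} = 1/(s^2 + 1); (-3/2)·[L{cos(6t)} = s/(s^2 + 36)]; (-3/5)·[L{e^(5t)} = 1/(s - 5)].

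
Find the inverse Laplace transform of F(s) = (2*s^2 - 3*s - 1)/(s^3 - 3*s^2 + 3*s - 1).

Factor the denominator: s^3 - 3*s^2 + 3*s - 1 = (s - 1)^3.
Partial fraction decomposition gives [2/(s - 1)] + [(s - 1)^(-2)] + [-2/(s - 1)^3].
Invert each term: 2/(s - 1) ↔ 2e^(t); 1/(s - 1)^2 ↔ t·e^(t); -2/(s - 1)^3 ↔ (-1)t^2·e^(t).

-t^2*exp(t) + t*exp(t) + 2*exp(t)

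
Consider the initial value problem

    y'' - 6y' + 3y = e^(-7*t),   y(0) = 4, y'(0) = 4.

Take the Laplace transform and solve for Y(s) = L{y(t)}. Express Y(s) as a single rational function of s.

Y(s) = (4*s^2 + 8*s - 139)/(s^3 + s^2 - 39*s + 21)

Apply the Laplace transform to the equation.
The derivative rules (L{y''} = s^2 Y - s·y(0) - y'(0) and L{y'} = sY - y(0), with y(0) = 4, y'(0) = 4) turn the left side into (s^2 - 6*s + 3)Y - (4*s - 20).
The right side is L{e^(-7*t)} = 1/(s + 7).
So (s^2 - 6*s + 3)Y = 1/(s + 7) + (4*s - 20).
Divide through and combine into a single rational function.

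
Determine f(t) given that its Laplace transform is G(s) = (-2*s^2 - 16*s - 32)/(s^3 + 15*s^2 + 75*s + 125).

f(t) = -t^2*exp(-5*t) + 4*t*exp(-5*t) - 2*exp(-5*t)

Factor the denominator: s^3 + 15*s^2 + 75*s + 125 = (s + 5)^3.
Partial fraction decomposition gives [-2/(s + 5)] + [4/(s + 5)^2] + [-2/(s + 5)^3].
Invert each term: -2/(s + 5) ↔ -2e^(-5t); 4/(s + 5)^2 ↔ 4t·e^(-5t); -2/(s + 5)^3 ↔ (-1)t^2·e^(-5t).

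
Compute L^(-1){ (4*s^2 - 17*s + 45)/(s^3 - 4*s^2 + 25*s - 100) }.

exp(4*t) - sin(5*t) + 3*cos(5*t)

Factor the denominator: s^3 - 4*s^2 + 25*s - 100 = (s - 4)*(s^2 + 25).
Partial fraction decomposition gives [1/(s - 4)] + [3*s/(s^2 + 25)] + [-5/(s^2 + 25)].
Invert each term: 1/(s - 4) ↔ e^(4t); 3·s/(s^2 + 25) ↔ 3cos(5t); -1·5/(s^2 + 25) ↔ -sin(5t).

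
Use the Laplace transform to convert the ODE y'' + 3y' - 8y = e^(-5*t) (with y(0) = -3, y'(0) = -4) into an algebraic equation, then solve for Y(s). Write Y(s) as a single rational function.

Take the Laplace transform of both sides.
With L{y''} = s^2 Y - s·y(0) - y'(0) and L{y'} = sY - y(0), with y(0) = -3, y'(0) = -4: the LHS transforms to (s^2 + 3*s - 8)Y - (-3*s - 13).
The right side is L{e^(-5*t)} = 1/(s + 5).
So (s^2 + 3*s - 8)Y = 1/(s + 5) + (-3*s - 13).
Divide through and combine into a single rational function.

Y(s) = (-3*s^2 - 28*s - 64)/(s^3 + 8*s^2 + 7*s - 40)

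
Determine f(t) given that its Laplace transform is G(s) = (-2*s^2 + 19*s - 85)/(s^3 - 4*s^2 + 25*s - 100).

f(t) = -exp(4*t) + 3*sin(5*t) - cos(5*t)

Factor the denominator: s^3 - 4*s^2 + 25*s - 100 = (s - 4)*(s^2 + 25).
Partial fraction decomposition gives [-1/(s - 4)] + [-s/(s^2 + 25)] + [15/(s^2 + 25)].
Invert each term: -1/(s - 4) ↔ -e^(4t); -1·s/(s^2 + 25) ↔ -cos(5t); 3·5/(s^2 + 25) ↔ 3sin(5t).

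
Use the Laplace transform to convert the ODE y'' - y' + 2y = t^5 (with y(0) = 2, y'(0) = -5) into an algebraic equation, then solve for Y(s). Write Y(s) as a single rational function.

Y(s) = (2*s^7 - 7*s^6 + 120)/(s^8 - s^7 + 2*s^6)

Take the Laplace transform of both sides.
The derivative rules (L{y''} = s^2 Y - s·y(0) - y'(0) and L{y'} = sY - y(0), with y(0) = 2, y'(0) = -5) turn the left side into (s^2 - s + 2)Y - (2*s - 7).
The right side is L{t^5} = 120/s^6.
So (s^2 - s + 2)Y = 120/s^6 + (2*s - 7).
Divide through and combine into a single rational function.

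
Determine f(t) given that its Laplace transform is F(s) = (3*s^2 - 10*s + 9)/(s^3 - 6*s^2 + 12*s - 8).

Factor the denominator: s^3 - 6*s^2 + 12*s - 8 = (s - 2)^3.
Partial fraction decomposition gives [3/(s - 2)] + [2/(s - 2)^2] + [(s - 2)^(-3)].
Invert each term: 3/(s - 2) ↔ 3e^(2t); 2/(s - 2)^2 ↔ 2t·e^(2t); 1/(s - 2)^3 ↔ (1/2)t^2·e^(2t).

f(t) = t^2*exp(2*t)/2 + 2*t*exp(2*t) + 3*exp(2*t)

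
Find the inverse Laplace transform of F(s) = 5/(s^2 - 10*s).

exp(5*t)*sinh(5*t)

Rewrite the denominator: s^2 - 10*s = (s - 5)^2 - 25.
The form in (s - 5) signals a first-shifting-theorem factor e^(5t).
Since L{sinh(5t)} = 5/(s^2 - 25), the inverse is exp(5*t)*sinh(5*t).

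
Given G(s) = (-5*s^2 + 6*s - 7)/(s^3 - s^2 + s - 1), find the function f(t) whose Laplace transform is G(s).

Factor the denominator: s^3 - s^2 + s - 1 = (s - 1)*(s^2 + 1).
Partial fraction decomposition gives [-3/(s - 1)] + [-2*s/(s^2 + 1)] + [4/(s^2 + 1)].
Invert each term: -3/(s - 1) ↔ -3e^(t); -2·s/(s^2 + 1) ↔ -2cos(t); 4·1/(s^2 + 1) ↔ 4sin(t).

f(t) = -3*exp(t) + 4*sin(t) - 2*cos(t)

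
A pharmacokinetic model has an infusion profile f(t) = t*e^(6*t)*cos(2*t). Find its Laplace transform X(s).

X(s) = (s - 8)*(s - 4)/(s^2 - 12*s + 40)^2

L{cos(2t)} = s/(s^2 + 4).
Multiplying by e^(6t) shifts s → s - 6, so L{e^(6*t)*cos(2*t)} = (s - 6)/((s - 6)^2 + 4).
Then apply L{t·g(t)} = -d/ds[G(s)] with G(s) = (s - 6)/((s - 6)^2 + 4):
differentiating 1 time and applying the sign gives (s - 8)*(s - 4)/(s^2 - 12*s + 40)^2.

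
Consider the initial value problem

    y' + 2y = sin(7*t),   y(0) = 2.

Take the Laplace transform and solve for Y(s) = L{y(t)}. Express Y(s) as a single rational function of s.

Take the Laplace transform of both sides.
Using L{y'} = sY - y(0) = sY - 2, the left side becomes (s + 2)Y - (2).
The right side is L{sin(7*t)} = 7/(s^2 + 49).
So (s + 2)Y = 7/(s^2 + 49) + (2).
Divide through and combine into a single rational function.

Y(s) = (2*s^2 + 105)/(s^3 + 2*s^2 + 49*s + 98)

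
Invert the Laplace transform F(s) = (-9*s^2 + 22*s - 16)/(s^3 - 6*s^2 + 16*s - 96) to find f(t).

f(t) = -4*exp(6*t) - 2*sin(4*t) - 5*cos(4*t)

Factor the denominator: s^3 - 6*s^2 + 16*s - 96 = (s - 6)*(s^2 + 16).
Partial fraction decomposition gives [-4/(s - 6)] + [-5*s/(s^2 + 16)] + [-8/(s^2 + 16)].
Invert each term: -4/(s - 6) ↔ -4e^(6t); -5·s/(s^2 + 16) ↔ -5cos(4t); -2·4/(s^2 + 16) ↔ -2sin(4t).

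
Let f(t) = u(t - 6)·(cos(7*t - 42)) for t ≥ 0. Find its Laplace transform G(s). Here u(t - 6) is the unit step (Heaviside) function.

By the second shifting theorem, L{u(t - c)·g(t - c)} = e^(-cs)·H(s) with c = 6 and H(s) = L{g(t)}.
L{cos(7t)} = s/(s^2 + 49).

G(s) = s*exp(-6*s)/(s^2 + 49)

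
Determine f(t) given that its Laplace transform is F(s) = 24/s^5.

f(t) = t^4

Since L{t^4} = 4!/s^5 = 24/s^5, the inverse is t^4.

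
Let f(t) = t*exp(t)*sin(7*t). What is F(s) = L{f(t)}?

L{sin(7t)} = 7/(s^2 + 49).
Multiplying by e^(t) shifts s → s - 1, so L{exp(t)*sin(7*t)} = 7/((s - 1)^2 + 49).
Then apply L{t·g(t)} = -d/ds[G(s)] with G(s) = 7/((s - 1)^2 + 49):
differentiating 1 time and applying the sign gives 14*(s - 1)/(s^2 - 2*s + 50)^2.

F(s) = 14*(s - 1)/(s^2 - 2*s + 50)^2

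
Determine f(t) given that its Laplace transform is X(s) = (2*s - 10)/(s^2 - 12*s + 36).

f(t) = 2*t*exp(6*t) + 2*exp(6*t)

Factor the denominator: s^2 - 12*s + 36 = (s - 6)^2.
Partial fraction decomposition gives [2/(s - 6)] + [2/(s - 6)^2].
Invert each term: 2/(s - 6) ↔ 2e^(6t); 2/(s - 6)^2 ↔ 2t·e^(6t).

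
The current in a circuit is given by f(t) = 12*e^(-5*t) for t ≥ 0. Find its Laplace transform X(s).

X(s) = 12/(s + 5)

L{12} = 12/s.
By the first shifting theorem, multiplying by e^(-5t) replaces s with s + 5.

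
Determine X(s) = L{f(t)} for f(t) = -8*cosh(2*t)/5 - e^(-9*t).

Apply the Laplace transform termwise.
(-8/5)·[L{cosh(2t)} = s/(s^2 - 4)]; (-1)·[L{e^(-9t)} = 1/(s + 9)].

X(s) = -8*s/(5*(s^2 - 4)) - 1/(s + 9)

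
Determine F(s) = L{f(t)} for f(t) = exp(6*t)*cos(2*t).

L{cos(2t)} = s/(s^2 + 4).
By the first shifting theorem, multiplying by e^(6t) replaces s with s - 6.

F(s) = (s - 6)/((s - 6)^2 + 4)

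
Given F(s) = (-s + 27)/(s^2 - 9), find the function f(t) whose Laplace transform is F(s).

Factor the denominator: s^2 - 9 = (s - 3)*(s + 3).
Partial fraction decomposition gives [-5/(s + 3)] + [4/(s - 3)].
Invert each term: -5/(s + 3) ↔ -5e^(-3t); 4/(s - 3) ↔ 4e^(3t).

f(t) = 4*exp(3*t) - 5*exp(-3*t)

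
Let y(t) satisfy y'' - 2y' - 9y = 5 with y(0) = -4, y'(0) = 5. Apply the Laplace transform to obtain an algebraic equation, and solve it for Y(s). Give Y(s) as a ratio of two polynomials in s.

Take the Laplace transform of both sides.
With L{y''} = s^2 Y - s·y(0) - y'(0) and L{y'} = sY - y(0), with y(0) = -4, y'(0) = 5: the LHS transforms to (s^2 - 2*s - 9)Y - (-4*s + 13).
The right side is L{5} = 5/s.
So (s^2 - 2*s - 9)Y = 5/s + (-4*s + 13).
Divide through and combine into a single rational function.

Y(s) = (-4*s^2 + 13*s + 5)/(s^3 - 2*s^2 - 9*s)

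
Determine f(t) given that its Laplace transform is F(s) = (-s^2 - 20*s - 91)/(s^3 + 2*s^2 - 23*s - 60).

Factor the denominator: s^3 + 2*s^2 - 23*s - 60 = (s - 5)*(s + 3)*(s + 4).
Partial fraction decomposition gives [-3/(s - 5)] + [5/(s + 3)] + [-3/(s + 4)].
Invert each term: -3/(s - 5) ↔ -3e^(5t); 5/(s + 3) ↔ 5e^(-3t); -3/(s + 4) ↔ -3e^(-4t).

f(t) = -3*exp(5*t) + 5*exp(-3*t) - 3*exp(-4*t)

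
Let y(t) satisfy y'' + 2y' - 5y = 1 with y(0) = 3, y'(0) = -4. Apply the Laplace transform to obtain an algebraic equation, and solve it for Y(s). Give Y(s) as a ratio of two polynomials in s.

Y(s) = (3*s^2 + 2*s + 1)/(s^3 + 2*s^2 - 5*s)

Apply the Laplace transform to the equation.
The derivative rules (L{y''} = s^2 Y - s·y(0) - y'(0) and L{y'} = sY - y(0), with y(0) = 3, y'(0) = -4) turn the left side into (s^2 + 2*s - 5)Y - (3*s + 2).
The right side is L{1} = 1/s.
So (s^2 + 2*s - 5)Y = 1/s + (3*s + 2).
Solve for Y(s) and write it as one ratio of polynomials.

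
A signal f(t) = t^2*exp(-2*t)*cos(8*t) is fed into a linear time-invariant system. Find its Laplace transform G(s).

G(s) = 2*(s + 2)*(s^2 + 4*s - 188)/(s^2 + 4*s + 68)^3

L{cos(8t)} = s/(s^2 + 64).
Multiplying by e^(-2t) shifts s → s + 2, so L{exp(-2*t)*cos(8*t)} = (s + 2)/((s + 2)^2 + 64).
Then apply L{t^2·g(t)} = (-1)^2 d^2/ds^2[H(s)] with H(s) = (s + 2)/((s + 2)^2 + 64):
differentiating 2 times and applying the sign gives 2*(s + 2)*(s^2 + 4*s - 188)/(s^2 + 4*s + 68)^3.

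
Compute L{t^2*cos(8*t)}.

L{cos(8t)} = s/(s^2 + 64).
Then apply L{t^2·g(t)} = (-1)^2 d^2/ds^2[G(s)] with G(s) = s/(s^2 + 64):
differentiating 2 times and applying the sign gives 2*s*(s^2 - 192)/(s^2 + 64)^3.

2*s*(s^2 - 192)/(s^2 + 64)^3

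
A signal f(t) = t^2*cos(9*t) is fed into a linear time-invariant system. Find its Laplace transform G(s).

L{cos(9t)} = s/(s^2 + 81).
Then apply L{t^2·g(t)} = (-1)^2 d^2/ds^2[H(s)] with H(s) = s/(s^2 + 81):
differentiating 2 times and applying the sign gives 2*s*(s^2 - 243)/(s^2 + 81)^3.

G(s) = 2*s*(s^2 - 243)/(s^2 + 81)^3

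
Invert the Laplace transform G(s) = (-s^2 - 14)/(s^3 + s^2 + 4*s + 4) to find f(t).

Factor the denominator: s^3 + s^2 + 4*s + 4 = (s + 1)*(s^2 + 4).
Partial fraction decomposition gives [-3/(s + 1)] + [2*s/(s^2 + 4)] + [-2/(s^2 + 4)].
Invert each term: -3/(s + 1) ↔ -3e^(-t); 2·s/(s^2 + 4) ↔ 2cos(2t); -1·2/(s^2 + 4) ↔ -sin(2t).

f(t) = -sin(2*t) + 2*cos(2*t) - 3*exp(-t)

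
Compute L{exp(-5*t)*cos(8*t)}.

L{cos(8t)} = s/(s^2 + 64).
By the first shifting theorem, multiplying by e^(-5t) replaces s with s + 5.

(s + 5)/((s + 5)^2 + 64)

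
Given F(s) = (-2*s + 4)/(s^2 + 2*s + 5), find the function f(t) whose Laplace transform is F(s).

Complete the square in the denominator: s^2 + 2*s + 5 = (s + 1)^2 + 2^2.
Split the numerator to match: -2*s + 4 = -2·(s + 1) + 3·2.
Invert each term: -2·(s + 1)/((s + 1)^2 + 4) ↔ -2e^(-t)cos(2t); 3·2/((s + 1)^2 + 4) ↔ 3e^(-t)sin(2t).

f(t) = 3*exp(-t)*sin(2*t) - 2*exp(-t)*cos(2*t)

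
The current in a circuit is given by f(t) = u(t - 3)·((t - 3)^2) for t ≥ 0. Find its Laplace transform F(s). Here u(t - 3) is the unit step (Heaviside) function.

F(s) = 2*exp(-3*s)/s^3

By the second shifting theorem, L{u(t - c)·g(t - c)} = e^(-cs)·G(s) with c = 3 and G(s) = L{g(t)}.
L{t^2} = 2!/s^3 = 2/s^3.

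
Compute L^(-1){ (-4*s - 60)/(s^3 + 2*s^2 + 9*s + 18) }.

-4*sin(3*t) + 4*cos(3*t) - 4*exp(-2*t)

Factor the denominator: s^3 + 2*s^2 + 9*s + 18 = (s + 2)*(s^2 + 9).
Partial fraction decomposition gives [-4/(s + 2)] + [4*s/(s^2 + 9)] + [-12/(s^2 + 9)].
Invert each term: -4/(s + 2) ↔ -4e^(-2t); 4·s/(s^2 + 9) ↔ 4cos(3t); -4·3/(s^2 + 9) ↔ -4sin(3t).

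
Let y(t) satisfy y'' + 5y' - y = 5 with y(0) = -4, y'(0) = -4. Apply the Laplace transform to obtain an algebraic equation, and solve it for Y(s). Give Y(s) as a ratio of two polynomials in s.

Y(s) = (-4*s^2 - 24*s + 5)/(s^3 + 5*s^2 - s)

Transform both sides with L{·}.
The derivative rules (L{y''} = s^2 Y - s·y(0) - y'(0) and L{y'} = sY - y(0), with y(0) = -4, y'(0) = -4) turn the left side into (s^2 + 5*s - 1)Y - (-4*s - 24).
The right side is L{5} = 5/s.
So (s^2 + 5*s - 1)Y = 5/s + (-4*s - 24).
Isolate Y and clear denominators.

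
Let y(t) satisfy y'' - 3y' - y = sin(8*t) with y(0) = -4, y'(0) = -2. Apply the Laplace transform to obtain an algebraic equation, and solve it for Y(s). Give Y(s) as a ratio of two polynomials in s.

Transform both sides with L{·}.
Using L{y''} = s^2 Y - s·y(0) - y'(0) and L{y'} = sY - y(0), with y(0) = -4, y'(0) = -2, the left side becomes (s^2 - 3*s - 1)Y - (-4*s + 10).
The right side is L{sin(8*t)} = 8/(s^2 + 64).
So (s^2 - 3*s - 1)Y = 8/(s^2 + 64) + (-4*s + 10).
Solve for Y(s) and write it as one ratio of polynomials.

Y(s) = (-4*s^3 + 10*s^2 - 256*s + 648)/(s^4 - 3*s^3 + 63*s^2 - 192*s - 64)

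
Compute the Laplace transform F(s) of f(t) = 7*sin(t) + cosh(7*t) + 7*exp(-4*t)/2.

F(s) = s/(s^2 - 49) + 7/(s^2 + 1) + 7/(2*(s + 4))

Apply the Laplace transform termwise.
(7)·[L{sin(t)} = 1/(s^2 + 1)]; (7/2)·[L{e^(-4t)} = 1/(s + 4)]; L{cosh(7t)} = s/(s^2 - 49).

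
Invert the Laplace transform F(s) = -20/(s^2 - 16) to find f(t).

Since L{sinh(4t)} = 4/(s^2 - 16), the inverse is sinh(4*t), scaled by -5.

f(t) = -5*sinh(4*t)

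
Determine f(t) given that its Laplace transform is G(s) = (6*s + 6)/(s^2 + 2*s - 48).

f(t) = 6*exp(-t)*cosh(7*t)

Rewrite the denominator: s^2 + 2*s - 48 = (s + 1)^2 - 49.
The form in (s + 1) signals a first-shifting-theorem factor e^(-t).
Since L{cosh(7t)} = s/(s^2 - 49), the inverse is e^(-t)*cosh(7*t), scaled by 6.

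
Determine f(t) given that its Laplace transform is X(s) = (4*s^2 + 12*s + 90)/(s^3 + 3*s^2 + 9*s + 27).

Factor the denominator: s^3 + 3*s^2 + 9*s + 27 = (s + 3)*(s^2 + 9).
Partial fraction decomposition gives [5/(s + 3)] + [-s/(s^2 + 9)] + [15/(s^2 + 9)].
Invert each term: 5/(s + 3) ↔ 5e^(-3t); -1·s/(s^2 + 9) ↔ -cos(3t); 5·3/(s^2 + 9) ↔ 5sin(3t).

f(t) = 5*sin(3*t) - cos(3*t) + 5*exp(-3*t)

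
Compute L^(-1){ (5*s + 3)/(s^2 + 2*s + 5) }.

Complete the square in the denominator: s^2 + 2*s + 5 = (s + 1)^2 + 2^2.
Split the numerator to match: 5*s + 3 = 5·(s + 1) - 1·2.
Invert each term: 5·(s + 1)/((s + 1)^2 + 4) ↔ 5e^(-t)cos(2t); -1·2/((s + 1)^2 + 4) ↔ -e^(-t)sin(2t).

-exp(-t)*sin(2*t) + 5*exp(-t)*cos(2*t)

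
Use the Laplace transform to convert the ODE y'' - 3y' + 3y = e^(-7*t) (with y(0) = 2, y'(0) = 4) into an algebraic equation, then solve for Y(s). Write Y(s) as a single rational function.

Y(s) = (2*s^2 + 12*s - 13)/(s^3 + 4*s^2 - 18*s + 21)

Take the Laplace transform of both sides.
With L{y''} = s^2 Y - s·y(0) - y'(0) and L{y'} = sY - y(0), with y(0) = 2, y'(0) = 4: the LHS transforms to (s^2 - 3*s + 3)Y - (2*s - 2).
The right side is L{e^(-7*t)} = 1/(s + 7).
So (s^2 - 3*s + 3)Y = 1/(s + 7) + (2*s - 2).
Divide through and combine into a single rational function.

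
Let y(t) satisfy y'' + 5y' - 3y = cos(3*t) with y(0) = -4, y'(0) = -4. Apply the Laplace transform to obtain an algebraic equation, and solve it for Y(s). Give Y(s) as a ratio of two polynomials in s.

Apply the Laplace transform to the equation.
With L{y''} = s^2 Y - s·y(0) - y'(0) and L{y'} = sY - y(0), with y(0) = -4, y'(0) = -4: the LHS transforms to (s^2 + 5*s - 3)Y - (-4*s - 24).
The right side is L{cos(3*t)} = s/(s^2 + 9).
So (s^2 + 5*s - 3)Y = s/(s^2 + 9) + (-4*s - 24).
Solve for Y(s) and write it as one ratio of polynomials.

Y(s) = (-4*s^3 - 24*s^2 - 35*s - 216)/(s^4 + 5*s^3 + 6*s^2 + 45*s - 27)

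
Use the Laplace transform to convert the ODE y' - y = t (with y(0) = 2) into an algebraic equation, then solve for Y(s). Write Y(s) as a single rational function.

Laplace-transform each side.
Using L{y'} = sY - y(0) = sY - 2, the left side becomes (s - 1)Y - (2).
The right side is L{t} = s^(-2).
So (s - 1)Y = s^(-2) + (2).
Isolate Y and clear denominators.

Y(s) = (2*s^2 + 1)/(s^3 - s^2)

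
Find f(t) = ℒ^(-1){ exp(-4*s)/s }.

f(t) = Heaviside(t - 4)

The factor e^(-4s) signals a time shift by c = 4 (second shifting theorem).
L{1} = 1/s, so L^-1{1/s} = 1.
Hence the inverse is u(t - 4) times that function evaluated at t - 4.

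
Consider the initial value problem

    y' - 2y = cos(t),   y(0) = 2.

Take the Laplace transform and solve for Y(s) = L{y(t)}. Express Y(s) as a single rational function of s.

Laplace-transform each side.
With L{y'} = sY - y(0) = sY - 2: the LHS transforms to (s - 2)Y - (2).
The right side is L{cos(t)} = s/(s^2 + 1).
So (s - 2)Y = s/(s^2 + 1) + (2).
Solve for Y(s) and write it as one ratio of polynomials.

Y(s) = (2*s^2 + s + 2)/(s^3 - 2*s^2 + s - 2)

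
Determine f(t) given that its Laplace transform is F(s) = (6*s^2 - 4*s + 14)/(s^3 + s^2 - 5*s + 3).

Factor the denominator: s^3 + s^2 - 5*s + 3 = (s - 1)^2*(s + 3).
Partial fraction decomposition gives [1/(s - 1)] + [4/(s - 1)^2] + [5/(s + 3)].
Invert each term: 1/(s - 1) ↔ e^(t); 4/(s - 1)^2 ↔ 4t·e^(t); 5/(s + 3) ↔ 5e^(-3t).

f(t) = 4*t*exp(t) + exp(t) + 5*exp(-3*t)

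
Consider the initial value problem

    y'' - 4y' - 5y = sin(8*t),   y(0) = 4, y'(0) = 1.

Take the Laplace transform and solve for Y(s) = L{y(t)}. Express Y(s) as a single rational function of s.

Apply the Laplace transform to the equation.
With L{y''} = s^2 Y - s·y(0) - y'(0) and L{y'} = sY - y(0), with y(0) = 4, y'(0) = 1: the LHS transforms to (s^2 - 4*s - 5)Y - (4*s - 15).
The right side is L{sin(8*t)} = 8/(s^2 + 64).
So (s^2 - 4*s - 5)Y = 8/(s^2 + 64) + (4*s - 15).
Divide through and combine into a single rational function.

Y(s) = (4*s^3 - 15*s^2 + 256*s - 952)/(s^4 - 4*s^3 + 59*s^2 - 256*s - 320)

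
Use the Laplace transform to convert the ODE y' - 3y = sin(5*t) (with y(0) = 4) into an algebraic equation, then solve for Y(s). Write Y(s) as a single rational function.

Y(s) = (4*s^2 + 105)/(s^3 - 3*s^2 + 25*s - 75)

Take the Laplace transform of both sides.
With L{y'} = sY - y(0) = sY - 4: the LHS transforms to (s - 3)Y - (4).
The right side is L{sin(5*t)} = 5/(s^2 + 25).
So (s - 3)Y = 5/(s^2 + 25) + (4).
Solve for Y(s) and write it as one ratio of polynomials.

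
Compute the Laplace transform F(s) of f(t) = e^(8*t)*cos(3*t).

F(s) = (s - 8)/((s - 8)^2 + 9)

L{cos(3t)} = s/(s^2 + 9).
By the first shifting theorem, multiplying by e^(8t) replaces s with s - 8.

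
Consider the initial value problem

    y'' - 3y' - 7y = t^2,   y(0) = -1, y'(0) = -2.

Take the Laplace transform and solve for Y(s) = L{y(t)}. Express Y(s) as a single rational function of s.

Y(s) = (-s^4 + s^3 + 2)/(s^5 - 3*s^4 - 7*s^3)

Apply the Laplace transform to the equation.
Using L{y''} = s^2 Y - s·y(0) - y'(0) and L{y'} = sY - y(0), with y(0) = -1, y'(0) = -2, the left side becomes (s^2 - 3*s - 7)Y - (-s + 1).
The right side is L{t^2} = 2/s^3.
So (s^2 - 3*s - 7)Y = 2/s^3 + (-s + 1).
Solve for Y(s) and write it as one ratio of polynomials.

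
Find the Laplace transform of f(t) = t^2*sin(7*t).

14*(3*s^2 - 49)/(s^2 + 49)^3

L{sin(7t)} = 7/(s^2 + 49).
Then apply L{t^2·g(t)} = (-1)^2 d^2/ds^2[G(s)] with G(s) = 7/(s^2 + 49):
differentiating 2 times and applying the sign gives 14*(3*s^2 - 49)/(s^2 + 49)^3.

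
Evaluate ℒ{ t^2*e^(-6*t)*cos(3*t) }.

2*(s + 6)*(s^2 + 12*s + 9)/(s^2 + 12*s + 45)^3

L{cos(3t)} = s/(s^2 + 9).
Multiplying by e^(-6t) shifts s → s + 6, so L{e^(-6*t)*cos(3*t)} = (s + 6)/((s + 6)^2 + 9).
Then apply L{t^2·g(t)} = (-1)^2 d^2/ds^2[G(s)] with G(s) = (s + 6)/((s + 6)^2 + 9):
differentiating 2 times and applying the sign gives 2*(s + 6)*(s^2 + 12*s + 9)/(s^2 + 12*s + 45)^3.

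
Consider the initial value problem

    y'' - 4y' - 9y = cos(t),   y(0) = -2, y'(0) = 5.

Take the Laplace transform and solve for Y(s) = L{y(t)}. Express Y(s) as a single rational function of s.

Y(s) = (-2*s^3 + 13*s^2 - s + 13)/(s^4 - 4*s^3 - 8*s^2 - 4*s - 9)

Laplace-transform each side.
The derivative rules (L{y''} = s^2 Y - s·y(0) - y'(0) and L{y'} = sY - y(0), with y(0) = -2, y'(0) = 5) turn the left side into (s^2 - 4*s - 9)Y - (-2*s + 13).
The right side is L{cos(t)} = s/(s^2 + 1).
So (s^2 - 4*s - 9)Y = s/(s^2 + 1) + (-2*s + 13).
Isolate Y and clear denominators.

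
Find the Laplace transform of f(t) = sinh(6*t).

6/(s^2 - 36)

L{sinh(6t)} = 6/(s^2 - 36).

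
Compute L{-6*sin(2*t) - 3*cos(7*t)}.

The transform is linear, so treat each term independently.
(-3)·[L{cos(7t)} = s/(s^2 + 49)]; (-6)·[L{sin(2t)} = 2/(s^2 + 4)].

-3*s/(s^2 + 49) - 12/(s^2 + 4)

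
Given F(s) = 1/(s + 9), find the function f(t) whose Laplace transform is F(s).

f(t) = exp(-9*t)

Since L{e^(-9t)} = 1/(s + 9), the inverse is e^(-9*t).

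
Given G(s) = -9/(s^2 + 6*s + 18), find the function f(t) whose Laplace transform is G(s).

f(t) = -3*exp(-3*t)*sin(3*t)

Rewrite the denominator: s^2 + 6*s + 18 = (s + 3)^2 + 9.
The form in (s + 3) signals a first-shifting-theorem factor e^(-3t).
Since L{sin(3t)} = 3/(s^2 + 9), the inverse is exp(-3*t)*sin(3*t), scaled by -3.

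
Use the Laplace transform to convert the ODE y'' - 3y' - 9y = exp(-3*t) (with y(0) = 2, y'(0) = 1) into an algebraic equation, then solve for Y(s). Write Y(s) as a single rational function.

Y(s) = (2*s^2 + s - 14)/(s^3 - 18*s - 27)

Apply the Laplace transform to the equation.
Using L{y''} = s^2 Y - s·y(0) - y'(0) and L{y'} = sY - y(0), with y(0) = 2, y'(0) = 1, the left side becomes (s^2 - 3*s - 9)Y - (2*s - 5).
The right side is L{exp(-3*t)} = 1/(s + 3).
So (s^2 - 3*s - 9)Y = 1/(s + 3) + (2*s - 5).
Divide through and combine into a single rational function.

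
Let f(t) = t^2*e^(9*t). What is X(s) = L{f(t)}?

X(s) = 2/(s - 9)^3

L{e^(9t)} = 1/(s - 9).
Then apply L{t^2·g(t)} = (-1)^2 d^2/ds^2[G(s)] with G(s) = 1/(s - 9):
differentiating 2 times and applying the sign gives 2/(s - 9)^3.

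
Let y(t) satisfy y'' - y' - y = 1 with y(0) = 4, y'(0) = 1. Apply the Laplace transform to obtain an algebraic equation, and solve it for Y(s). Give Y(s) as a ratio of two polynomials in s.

Laplace-transform each side.
The derivative rules (L{y''} = s^2 Y - s·y(0) - y'(0) and L{y'} = sY - y(0), with y(0) = 4, y'(0) = 1) turn the left side into (s^2 - s - 1)Y - (4*s - 3).
The right side is L{1} = 1/s.
So (s^2 - s - 1)Y = 1/s + (4*s - 3).
Divide through and combine into a single rational function.

Y(s) = (4*s^2 - 3*s + 1)/(s^3 - s^2 - s)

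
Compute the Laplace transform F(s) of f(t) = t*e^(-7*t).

L{e^(-7t)} = 1/(s + 7).
Then apply L{t·g(t)} = -d/ds[G(s)] with G(s) = 1/(s + 7):
differentiating 1 time and applying the sign gives (s + 7)^(-2).

F(s) = (s + 7)^(-2)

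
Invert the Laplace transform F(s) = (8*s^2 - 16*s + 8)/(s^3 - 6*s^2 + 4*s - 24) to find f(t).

Factor the denominator: s^3 - 6*s^2 + 4*s - 24 = (s - 6)*(s^2 + 4).
Partial fraction decomposition gives [5/(s - 6)] + [3*s/(s^2 + 4)] + [2/(s^2 + 4)].
Invert each term: 5/(s - 6) ↔ 5e^(6t); 3·s/(s^2 + 4) ↔ 3cos(2t); 1·2/(s^2 + 4) ↔ sin(2t).

f(t) = 5*exp(6*t) + sin(2*t) + 3*cos(2*t)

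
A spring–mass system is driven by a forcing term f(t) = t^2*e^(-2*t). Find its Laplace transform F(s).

F(s) = 2/(s + 2)^3

L{e^(-2t)} = 1/(s + 2).
Then apply L{t^2·g(t)} = (-1)^2 d^2/ds^2[G(s)] with G(s) = 1/(s + 2):
differentiating 2 times and applying the sign gives 2/(s + 2)^3.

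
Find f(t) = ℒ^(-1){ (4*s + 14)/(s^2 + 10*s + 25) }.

f(t) = -6*t*exp(-5*t) + 4*exp(-5*t)

Factor the denominator: s^2 + 10*s + 25 = (s + 5)^2.
Partial fraction decomposition gives [4/(s + 5)] + [-6/(s + 5)^2].
Invert each term: 4/(s + 5) ↔ 4e^(-5t); -6/(s + 5)^2 ↔ -6t·e^(-5t).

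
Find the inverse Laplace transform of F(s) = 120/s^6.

Since L{t^5} = 5!/s^6 = 120/s^6, the inverse is t^5.

t^5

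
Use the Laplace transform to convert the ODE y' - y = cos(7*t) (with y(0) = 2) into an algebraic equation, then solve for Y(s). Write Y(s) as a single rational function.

Y(s) = (2*s^2 + s + 98)/(s^3 - s^2 + 49*s - 49)

Transform both sides with L{·}.
The derivative rules (L{y'} = sY - y(0) = sY - 2) turn the left side into (s - 1)Y - (2).
The right side is L{cos(7*t)} = s/(s^2 + 49).
So (s - 1)Y = s/(s^2 + 49) + (2).
Isolate Y and clear denominators.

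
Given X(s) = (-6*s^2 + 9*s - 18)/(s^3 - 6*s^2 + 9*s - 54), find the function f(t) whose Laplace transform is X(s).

Factor the denominator: s^3 - 6*s^2 + 9*s - 54 = (s - 6)*(s^2 + 9).
Partial fraction decomposition gives [-4/(s - 6)] + [-2*s/(s^2 + 9)] + [-3/(s^2 + 9)].
Invert each term: -4/(s - 6) ↔ -4e^(6t); -2·s/(s^2 + 9) ↔ -2cos(3t); -1·3/(s^2 + 9) ↔ -sin(3t).

f(t) = -4*exp(6*t) - sin(3*t) - 2*cos(3*t)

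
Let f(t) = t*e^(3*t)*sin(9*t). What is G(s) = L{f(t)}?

G(s) = 18*(s - 3)/(s^2 - 6*s + 90)^2

L{sin(9t)} = 9/(s^2 + 81).
Multiplying by e^(3t) shifts s → s - 3, so L{e^(3*t)*sin(9*t)} = 9/((s - 3)^2 + 81).
Then apply L{t·g(t)} = -d/ds[H(s)] with H(s) = 9/((s - 3)^2 + 81):
differentiating 1 time and applying the sign gives 18*(s - 3)/(s^2 - 6*s + 90)^2.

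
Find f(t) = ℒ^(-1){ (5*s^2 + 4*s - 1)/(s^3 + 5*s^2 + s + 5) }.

Factor the denominator: s^3 + 5*s^2 + s + 5 = (s + 5)*(s^2 + 1).
Partial fraction decomposition gives [4/(s + 5)] + [s/(s^2 + 1)] + [-1/(s^2 + 1)].
Invert each term: 4/(s + 5) ↔ 4e^(-5t); 1·s/(s^2 + 1) ↔ cos(t); -1·1/(s^2 + 1) ↔ -sin(t).

f(t) = -sin(t) + cos(t) + 4*exp(-5*t)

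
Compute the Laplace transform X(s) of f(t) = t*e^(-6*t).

X(s) = (s + 6)^(-2)

L{e^(-6t)} = 1/(s + 6).
Then apply L{t·g(t)} = -d/ds[G(s)] with G(s) = 1/(s + 6):
differentiating 1 time and applying the sign gives (s + 6)^(-2).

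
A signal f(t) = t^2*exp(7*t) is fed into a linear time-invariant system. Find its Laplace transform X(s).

L{e^(7t)} = 1/(s - 7).
Then apply L{t^2·g(t)} = (-1)^2 d^2/ds^2[G(s)] with G(s) = 1/(s - 7):
differentiating 2 times and applying the sign gives 2/(s - 7)^3.

X(s) = 2/(s - 7)^3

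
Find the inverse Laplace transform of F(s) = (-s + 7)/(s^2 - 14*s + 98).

Rewrite the denominator: s^2 - 14*s + 98 = (s - 7)^2 + 49.
The form in (s - 7) signals a first-shifting-theorem factor e^(7t).
Since L{cos(7t)} = s/(s^2 + 49), the inverse is e^(7*t)*cos(7*t), scaled by -1.

-exp(7*t)*cos(7*t)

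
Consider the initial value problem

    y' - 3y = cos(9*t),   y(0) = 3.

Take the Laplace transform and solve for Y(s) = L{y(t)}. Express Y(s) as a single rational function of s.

Take the Laplace transform of both sides.
With L{y'} = sY - y(0) = sY - 3: the LHS transforms to (s - 3)Y - (3).
The right side is L{cos(9*t)} = s/(s^2 + 81).
So (s - 3)Y = s/(s^2 + 81) + (3).
Solve for Y(s) and write it as one ratio of polynomials.

Y(s) = (3*s^2 + s + 243)/(s^3 - 3*s^2 + 81*s - 243)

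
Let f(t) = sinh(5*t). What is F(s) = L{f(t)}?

L{sinh(5t)} = 5/(s^2 - 25).

F(s) = 5/(s^2 - 25)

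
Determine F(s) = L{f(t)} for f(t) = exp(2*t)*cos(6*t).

F(s) = (s - 2)/((s - 2)^2 + 36)

L{cos(6t)} = s/(s^2 + 36).
By the first shifting theorem, multiplying by e^(2t) replaces s with s - 2.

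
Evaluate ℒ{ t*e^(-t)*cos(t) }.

s*(s + 2)/(s^2 + 2*s + 2)^2

L{cos(t)} = s/(s^2 + 1).
Multiplying by e^(-t) shifts s → s + 1, so L{e^(-t)*cos(t)} = (s + 1)/((s + 1)^2 + 1).
Then apply L{t·g(t)} = -d/ds[G(s)] with G(s) = (s + 1)/((s + 1)^2 + 1):
differentiating 1 time and applying the sign gives s*(s + 2)/(s^2 + 2*s + 2)^2.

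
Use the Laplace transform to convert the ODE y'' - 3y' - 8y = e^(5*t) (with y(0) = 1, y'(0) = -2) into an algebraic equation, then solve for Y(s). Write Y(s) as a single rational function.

Y(s) = (s^2 - 10*s + 26)/(s^3 - 8*s^2 + 7*s + 40)

Take the Laplace transform of both sides.
The derivative rules (L{y''} = s^2 Y - s·y(0) - y'(0) and L{y'} = sY - y(0), with y(0) = 1, y'(0) = -2) turn the left side into (s^2 - 3*s - 8)Y - (s - 5).
The right side is L{e^(5*t)} = 1/(s - 5).
So (s^2 - 3*s - 8)Y = 1/(s - 5) + (s - 5).
Divide through and combine into a single rational function.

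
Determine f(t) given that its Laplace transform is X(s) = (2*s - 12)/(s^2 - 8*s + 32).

Complete the square in the denominator: s^2 - 8*s + 32 = (s - 4)^2 + 4^2.
Split the numerator to match: 2*s - 12 = 2·(s - 4) - 1·4.
Invert each term: 2·(s - 4)/((s - 4)^2 + 16) ↔ 2e^(4t)cos(4t); -1·4/((s - 4)^2 + 16) ↔ -e^(4t)sin(4t).

f(t) = -exp(4*t)*sin(4*t) + 2*exp(4*t)*cos(4*t)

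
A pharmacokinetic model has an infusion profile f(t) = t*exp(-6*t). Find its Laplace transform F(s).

F(s) = (s + 6)^(-2)

L{e^(-6t)} = 1/(s + 6).
Then apply L{t·g(t)} = -d/ds[G(s)] with G(s) = 1/(s + 6):
differentiating 1 time and applying the sign gives (s + 6)^(-2).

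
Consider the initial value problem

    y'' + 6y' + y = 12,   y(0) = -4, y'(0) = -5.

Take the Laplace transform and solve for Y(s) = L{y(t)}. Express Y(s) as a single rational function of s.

Laplace-transform each side.
The derivative rules (L{y''} = s^2 Y - s·y(0) - y'(0) and L{y'} = sY - y(0), with y(0) = -4, y'(0) = -5) turn the left side into (s^2 + 6*s + 1)Y - (-4*s - 29).
The right side is L{12} = 12/s.
So (s^2 + 6*s + 1)Y = 12/s + (-4*s - 29).
Solve for Y(s) and write it as one ratio of polynomials.

Y(s) = (-4*s^2 - 29*s + 12)/(s^3 + 6*s^2 + s)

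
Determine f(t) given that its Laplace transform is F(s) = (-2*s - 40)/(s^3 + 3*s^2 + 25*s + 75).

f(t) = -sin(5*t) + cos(5*t) - exp(-3*t)

Factor the denominator: s^3 + 3*s^2 + 25*s + 75 = (s + 3)*(s^2 + 25).
Partial fraction decomposition gives [-1/(s + 3)] + [s/(s^2 + 25)] + [-5/(s^2 + 25)].
Invert each term: -1/(s + 3) ↔ -e^(-3t); 1·s/(s^2 + 25) ↔ cos(5t); -1·5/(s^2 + 25) ↔ -sin(5t).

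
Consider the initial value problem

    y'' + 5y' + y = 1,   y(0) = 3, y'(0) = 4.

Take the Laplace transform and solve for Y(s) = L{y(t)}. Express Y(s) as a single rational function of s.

Y(s) = (3*s^2 + 19*s + 1)/(s^3 + 5*s^2 + s)

Take the Laplace transform of both sides.
The derivative rules (L{y''} = s^2 Y - s·y(0) - y'(0) and L{y'} = sY - y(0), with y(0) = 3, y'(0) = 4) turn the left side into (s^2 + 5*s + 1)Y - (3*s + 19).
The right side is L{1} = 1/s.
So (s^2 + 5*s + 1)Y = 1/s + (3*s + 19).
Divide through and combine into a single rational function.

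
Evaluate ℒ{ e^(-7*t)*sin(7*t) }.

7/((s + 7)^2 + 49)

L{sin(7t)} = 7/(s^2 + 49).
By the first shifting theorem, multiplying by e^(-7t) replaces s with s + 7.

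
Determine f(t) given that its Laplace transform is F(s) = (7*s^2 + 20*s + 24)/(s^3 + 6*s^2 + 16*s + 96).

f(t) = -sin(4*t) + 4*cos(4*t) + 3*exp(-6*t)

Factor the denominator: s^3 + 6*s^2 + 16*s + 96 = (s + 6)*(s^2 + 16).
Partial fraction decomposition gives [3/(s + 6)] + [4*s/(s^2 + 16)] + [-4/(s^2 + 16)].
Invert each term: 3/(s + 6) ↔ 3e^(-6t); 4·s/(s^2 + 16) ↔ 4cos(4t); -1·4/(s^2 + 16) ↔ -sin(4t).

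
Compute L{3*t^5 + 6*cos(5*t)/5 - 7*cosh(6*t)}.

6*s/(5*(s^2 + 25)) - 7*s/(s^2 - 36) + 360/s^6

The transform is linear, so treat each term independently.
(3)·[L{t^5} = 5!/s^6 = 120/s^6]; (-7)·[L{cosh(6t)} = s/(s^2 - 36)]; (6/5)·[L{cos(5t)} = s/(s^2 + 25)].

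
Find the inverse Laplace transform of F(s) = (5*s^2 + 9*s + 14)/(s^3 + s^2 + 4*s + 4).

3*sin(2*t) + 3*cos(2*t) + 2*exp(-t)

Factor the denominator: s^3 + s^2 + 4*s + 4 = (s + 1)*(s^2 + 4).
Partial fraction decomposition gives [2/(s + 1)] + [3*s/(s^2 + 4)] + [6/(s^2 + 4)].
Invert each term: 2/(s + 1) ↔ 2e^(-t); 3·s/(s^2 + 4) ↔ 3cos(2t); 3·2/(s^2 + 4) ↔ 3sin(2t).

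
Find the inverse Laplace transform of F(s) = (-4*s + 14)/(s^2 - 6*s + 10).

2*exp(3*t)*sin(t) - 4*exp(3*t)*cos(t)

Complete the square in the denominator: s^2 - 6*s + 10 = (s - 3)^2 + 1^2.
Split the numerator to match: -4*s + 14 = -4·(s - 3) + 2·1.
Invert each term: -4·(s - 3)/((s - 3)^2 + 1) ↔ -4e^(3t)cos(t); 2·1/((s - 3)^2 + 1) ↔ 2e^(3t)sin(t).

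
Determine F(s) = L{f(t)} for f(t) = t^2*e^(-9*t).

L{e^(-9t)} = 1/(s + 9).
Then apply L{t^2·g(t)} = (-1)^2 d^2/ds^2[G(s)] with G(s) = 1/(s + 9):
differentiating 2 times and applying the sign gives 2/(s + 9)^3.

F(s) = 2/(s + 9)^3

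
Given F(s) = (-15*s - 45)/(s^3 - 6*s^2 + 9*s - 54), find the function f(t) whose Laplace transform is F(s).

f(t) = -3*exp(6*t) + sin(3*t) + 3*cos(3*t)

Factor the denominator: s^3 - 6*s^2 + 9*s - 54 = (s - 6)*(s^2 + 9).
Partial fraction decomposition gives [-3/(s - 6)] + [3*s/(s^2 + 9)] + [3/(s^2 + 9)].
Invert each term: -3/(s - 6) ↔ -3e^(6t); 3·s/(s^2 + 9) ↔ 3cos(3t); 1·3/(s^2 + 9) ↔ sin(3t).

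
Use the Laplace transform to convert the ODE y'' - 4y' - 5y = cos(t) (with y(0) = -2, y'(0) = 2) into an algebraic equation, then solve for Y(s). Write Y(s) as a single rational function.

Y(s) = (-2*s^3 + 10*s^2 - s + 10)/(s^4 - 4*s^3 - 4*s^2 - 4*s - 5)

Apply the Laplace transform to the equation.
With L{y''} = s^2 Y - s·y(0) - y'(0) and L{y'} = sY - y(0), with y(0) = -2, y'(0) = 2: the LHS transforms to (s^2 - 4*s - 5)Y - (-2*s + 10).
The right side is L{cos(t)} = s/(s^2 + 1).
So (s^2 - 4*s - 5)Y = s/(s^2 + 1) + (-2*s + 10).
Divide through and combine into a single rational function.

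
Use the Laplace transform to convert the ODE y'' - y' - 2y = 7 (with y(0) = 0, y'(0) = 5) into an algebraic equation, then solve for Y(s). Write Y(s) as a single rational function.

Take the Laplace transform of both sides.
Using L{y''} = s^2 Y - s·y(0) - y'(0) and L{y'} = sY - y(0), with y(0) = 0, y'(0) = 5, the left side becomes (s^2 - s - 2)Y - (5).
The right side is L{7} = 7/s.
So (s^2 - s - 2)Y = 7/s + (5).
Isolate Y and clear denominators.

Y(s) = (5*s + 7)/(s^3 - s^2 - 2*s)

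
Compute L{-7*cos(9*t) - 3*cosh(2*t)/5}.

The transform is linear, so treat each term independently.
(-7)·[L{cos(9t)} = s/(s^2 + 81)]; (-3/5)·[L{cosh(2t)} = s/(s^2 - 4)].

-7*s/(s^2 + 81) - 3*s/(5*(s^2 - 4))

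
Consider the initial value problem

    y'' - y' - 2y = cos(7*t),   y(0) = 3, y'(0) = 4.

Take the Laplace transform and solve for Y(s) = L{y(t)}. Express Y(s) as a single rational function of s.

Transform both sides with L{·}.
With L{y''} = s^2 Y - s·y(0) - y'(0) and L{y'} = sY - y(0), with y(0) = 3, y'(0) = 4: the LHS transforms to (s^2 - s - 2)Y - (3*s + 1).
The right side is L{cos(7*t)} = s/(s^2 + 49).
So (s^2 - s - 2)Y = s/(s^2 + 49) + (3*s + 1).
Solve for Y(s) and write it as one ratio of polynomials.

Y(s) = (3*s^3 + s^2 + 148*s + 49)/(s^4 - s^3 + 47*s^2 - 49*s - 98)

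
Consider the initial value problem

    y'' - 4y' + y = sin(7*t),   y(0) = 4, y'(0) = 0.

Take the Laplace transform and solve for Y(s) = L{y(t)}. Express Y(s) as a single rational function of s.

Take the Laplace transform of both sides.
The derivative rules (L{y''} = s^2 Y - s·y(0) - y'(0) and L{y'} = sY - y(0), with y(0) = 4, y'(0) = 0) turn the left side into (s^2 - 4*s + 1)Y - (4*s - 16).
The right side is L{sin(7*t)} = 7/(s^2 + 49).
So (s^2 - 4*s + 1)Y = 7/(s^2 + 49) + (4*s - 16).
Isolate Y and clear denominators.

Y(s) = (4*s^3 - 16*s^2 + 196*s - 777)/(s^4 - 4*s^3 + 50*s^2 - 196*s + 49)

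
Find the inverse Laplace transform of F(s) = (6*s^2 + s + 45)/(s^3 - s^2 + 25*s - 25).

2*exp(t) + sin(5*t) + 4*cos(5*t)

Factor the denominator: s^3 - s^2 + 25*s - 25 = (s - 1)*(s^2 + 25).
Partial fraction decomposition gives [2/(s - 1)] + [4*s/(s^2 + 25)] + [5/(s^2 + 25)].
Invert each term: 2/(s - 1) ↔ 2e^(t); 4·s/(s^2 + 25) ↔ 4cos(5t); 1·5/(s^2 + 25) ↔ sin(5t).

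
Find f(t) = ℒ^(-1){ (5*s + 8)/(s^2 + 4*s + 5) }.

f(t) = -2*exp(-2*t)*sin(t) + 5*exp(-2*t)*cos(t)

Complete the square in the denominator: s^2 + 4*s + 5 = (s + 2)^2 + 1^2.
Split the numerator to match: 5*s + 8 = 5·(s + 2) - 2·1.
Invert each term: 5·(s + 2)/((s + 2)^2 + 1) ↔ 5e^(-2t)cos(t); -2·1/((s + 2)^2 + 1) ↔ -2e^(-2t)sin(t).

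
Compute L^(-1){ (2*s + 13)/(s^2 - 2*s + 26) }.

3*exp(t)*sin(5*t) + 2*exp(t)*cos(5*t)

Complete the square in the denominator: s^2 - 2*s + 26 = (s - 1)^2 + 5^2.
Split the numerator to match: 2*s + 13 = 2·(s - 1) + 3·5.
Invert each term: 2·(s - 1)/((s - 1)^2 + 25) ↔ 2e^(t)cos(5t); 3·5/((s - 1)^2 + 25) ↔ 3e^(t)sin(5t).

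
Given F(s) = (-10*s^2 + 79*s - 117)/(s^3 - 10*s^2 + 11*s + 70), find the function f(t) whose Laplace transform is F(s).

Factor the denominator: s^3 - 10*s^2 + 11*s + 70 = (s - 7)*(s - 5)*(s + 2).
Partial fraction decomposition gives [-5/(s + 2)] + [-2/(s - 5)] + [-3/(s - 7)].
Invert each term: -5/(s + 2) ↔ -5e^(-2t); -2/(s - 5) ↔ -2e^(5t); -3/(s - 7) ↔ -3e^(7t).

f(t) = -3*exp(7*t) - 2*exp(5*t) - 5*exp(-2*t)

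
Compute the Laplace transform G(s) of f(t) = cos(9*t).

G(s) = s/(s^2 + 81)

L{cos(9t)} = s/(s^2 + 81).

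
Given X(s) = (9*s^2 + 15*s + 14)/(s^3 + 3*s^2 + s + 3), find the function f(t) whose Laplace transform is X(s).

f(t) = 3*sin(t) + 4*cos(t) + 5*exp(-3*t)

Factor the denominator: s^3 + 3*s^2 + s + 3 = (s + 3)*(s^2 + 1).
Partial fraction decomposition gives [5/(s + 3)] + [4*s/(s^2 + 1)] + [3/(s^2 + 1)].
Invert each term: 5/(s + 3) ↔ 5e^(-3t); 4·s/(s^2 + 1) ↔ 4cos(t); 3·1/(s^2 + 1) ↔ 3sin(t).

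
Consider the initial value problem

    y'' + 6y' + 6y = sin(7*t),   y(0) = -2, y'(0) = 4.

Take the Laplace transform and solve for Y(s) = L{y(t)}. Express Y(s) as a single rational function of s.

Laplace-transform each side.
Using L{y''} = s^2 Y - s·y(0) - y'(0) and L{y'} = sY - y(0), with y(0) = -2, y'(0) = 4, the left side becomes (s^2 + 6*s + 6)Y - (-2*s - 8).
The right side is L{sin(7*t)} = 7/(s^2 + 49).
So (s^2 + 6*s + 6)Y = 7/(s^2 + 49) + (-2*s - 8).
Solve for Y(s) and write it as one ratio of polynomials.

Y(s) = (-2*s^3 - 8*s^2 - 98*s - 385)/(s^4 + 6*s^3 + 55*s^2 + 294*s + 294)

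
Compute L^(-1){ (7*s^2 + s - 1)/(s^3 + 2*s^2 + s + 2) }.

Factor the denominator: s^3 + 2*s^2 + s + 2 = (s + 2)*(s^2 + 1).
Partial fraction decomposition gives [5/(s + 2)] + [2*s/(s^2 + 1)] + [-3/(s^2 + 1)].
Invert each term: 5/(s + 2) ↔ 5e^(-2t); 2·s/(s^2 + 1) ↔ 2cos(t); -3·1/(s^2 + 1) ↔ -3sin(t).

-3*sin(t) + 2*cos(t) + 5*exp(-2*t)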